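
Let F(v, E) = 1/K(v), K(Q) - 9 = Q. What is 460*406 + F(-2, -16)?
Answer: 1307321/7 ≈ 1.8676e+5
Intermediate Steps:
K(Q) = 9 + Q
F(v, E) = 1/(9 + v)
460*406 + F(-2, -16) = 460*406 + 1/(9 - 2) = 186760 + 1/7 = 1307321/7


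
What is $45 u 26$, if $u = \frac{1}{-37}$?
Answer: $- \frac{1170}{37} \approx -31.622$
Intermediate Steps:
$u = - \frac{1}{37} \approx -0.027027$
$45 u 26 = 45 \left(- \frac{1}{37}\right) 26 = \left(- \frac{45}{37}\right) 26 = - \frac{1170}{37}$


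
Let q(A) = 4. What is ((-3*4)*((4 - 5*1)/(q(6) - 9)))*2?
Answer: -24/5 ≈ -4.8000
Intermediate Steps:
((-3*4)*((4 - 5*1)/(q(6) - 9)))*2 = ((-3*4)*((4 - 5*1)/(4 - 9)))*2 = -12*(4 - 5)/(-5)*2 = -(-12)*(-1)/5*2 = -12*1/5*2 = -12/5*2 = -24/5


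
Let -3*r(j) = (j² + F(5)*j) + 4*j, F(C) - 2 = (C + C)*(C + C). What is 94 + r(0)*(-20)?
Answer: 94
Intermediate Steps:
F(C) = 2 + 4*C² (F(C) = 2 + (C + C)*(C + C) = 2 + (2*C)*(2*C) = 2 + 4*C²)
r(j) = -106*j/3 - j²/3 (r(j) = -((j² + (2 + 4*5²)*j) + 4*j)/3 = -((j² + (2 + 4*25)*j) + 4*j)/3 = -((j² + (2 + 100)*j) + 4*j)/3 = -((j² + 102*j) + 4*j)/3 = -(j² + 106*j)/3 = -106*j/3 - j²/3)
94 + r(0)*(-20) = 94 - ⅓*0*(106 + 0)*(-20) = 94 - ⅓*0*106*(-20) = 94 + 0*(-20) = 94 + 0 = 94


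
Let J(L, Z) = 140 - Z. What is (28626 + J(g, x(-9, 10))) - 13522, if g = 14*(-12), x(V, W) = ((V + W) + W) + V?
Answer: 15242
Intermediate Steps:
x(V, W) = 2*V + 2*W (x(V, W) = (V + 2*W) + V = 2*V + 2*W)
g = -168
(28626 + J(g, x(-9, 10))) - 13522 = (28626 + (140 - (2*(-9) + 2*10))) - 13522 = (28626 + (140 - (-18 + 20))) - 13522 = (28626 + (140 - 1*2)) - 13522 = (28626 + (140 - 2)) - 13522 = (28626 + 138) - 13522 = 28764 - 13522 = 15242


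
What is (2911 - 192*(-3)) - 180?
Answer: 3307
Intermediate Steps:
(2911 - 192*(-3)) - 180 = (2911 + 576) - 180 = 3487 - 180 = 3307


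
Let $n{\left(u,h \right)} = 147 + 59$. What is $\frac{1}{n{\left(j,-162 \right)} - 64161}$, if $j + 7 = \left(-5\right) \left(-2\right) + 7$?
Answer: $- \frac{1}{63955} \approx -1.5636 \cdot 10^{-5}$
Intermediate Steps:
$j = 10$ ($j = -7 + \left(\left(-5\right) \left(-2\right) + 7\right) = -7 + \left(10 + 7\right) = -7 + 17 = 10$)
$n{\left(u,h \right)} = 206$
$\frac{1}{n{\left(j,-162 \right)} - 64161} = \frac{1}{206 - 64161} = \frac{1}{-63955} = - \frac{1}{63955}$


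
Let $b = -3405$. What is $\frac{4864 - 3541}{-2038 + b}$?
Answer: $- \frac{1323}{5443} \approx -0.24306$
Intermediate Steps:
$\frac{4864 - 3541}{-2038 + b} = \frac{4864 - 3541}{-2038 - 3405} = \frac{1323}{-5443} = 1323 \left(- \frac{1}{5443}\right) = - \frac{1323}{5443}$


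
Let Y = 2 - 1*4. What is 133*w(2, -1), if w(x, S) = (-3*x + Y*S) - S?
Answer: -399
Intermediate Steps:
Y = -2 (Y = 2 - 4 = -2)
w(x, S) = -3*S - 3*x (w(x, S) = (-3*x - 2*S) - S = -3*S - 3*x)
133*w(2, -1) = 133*(-3*(-1) - 3*2) = 133*(3 - 6) = 133*(-3) = -399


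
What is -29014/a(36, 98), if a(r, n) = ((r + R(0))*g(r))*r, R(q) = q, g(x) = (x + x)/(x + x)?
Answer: -14507/648 ≈ -22.387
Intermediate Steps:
g(x) = 1 (g(x) = (2*x)/((2*x)) = (2*x)*(1/(2*x)) = 1)
a(r, n) = r² (a(r, n) = ((r + 0)*1)*r = (r*1)*r = r*r = r²)
-29014/a(36, 98) = -29014/(36²) = -29014/1296 = -29014*1/1296 = -14507/648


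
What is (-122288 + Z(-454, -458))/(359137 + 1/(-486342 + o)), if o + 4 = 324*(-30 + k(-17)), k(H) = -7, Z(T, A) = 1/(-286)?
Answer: -2904819533541/8530911806417 ≈ -0.34051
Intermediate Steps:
Z(T, A) = -1/286
o = -11992 (o = -4 + 324*(-30 - 7) = -4 + 324*(-37) = -4 - 11988 = -11992)
(-122288 + Z(-454, -458))/(359137 + 1/(-486342 + o)) = (-122288 - 1/286)/(359137 + 1/(-486342 - 11992)) = -34974369/(286*(359137 + 1/(-498334))) = -34974369/(286*(359137 - 1/498334)) = -34974369/(286*178970177757/498334) = -34974369/286*498334/178970177757 = -2904819533541/8530911806417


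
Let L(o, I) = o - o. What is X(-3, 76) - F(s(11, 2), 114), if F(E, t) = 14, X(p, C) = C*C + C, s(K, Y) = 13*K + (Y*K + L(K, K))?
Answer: 5838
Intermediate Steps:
L(o, I) = 0
s(K, Y) = 13*K + K*Y (s(K, Y) = 13*K + (Y*K + 0) = 13*K + (K*Y + 0) = 13*K + K*Y)
X(p, C) = C + C**2 (X(p, C) = C**2 + C = C + C**2)
X(-3, 76) - F(s(11, 2), 114) = 76*(1 + 76) - 1*14 = 76*77 - 14 = 5852 - 14 = 5838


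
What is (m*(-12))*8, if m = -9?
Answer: 864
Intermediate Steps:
(m*(-12))*8 = -9*(-12)*8 = 108*8 = 864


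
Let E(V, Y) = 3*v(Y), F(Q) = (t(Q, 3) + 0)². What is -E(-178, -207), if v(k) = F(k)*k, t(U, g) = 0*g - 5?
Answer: 15525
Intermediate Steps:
t(U, g) = -5 (t(U, g) = 0 - 5 = -5)
F(Q) = 25 (F(Q) = (-5 + 0)² = (-5)² = 25)
v(k) = 25*k
E(V, Y) = 75*Y (E(V, Y) = 3*(25*Y) = 75*Y)
-E(-178, -207) = -75*(-207) = -1*(-15525) = 15525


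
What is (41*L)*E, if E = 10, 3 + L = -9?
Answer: -4920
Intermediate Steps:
L = -12 (L = -3 - 9 = -12)
(41*L)*E = (41*(-12))*10 = -492*10 = -4920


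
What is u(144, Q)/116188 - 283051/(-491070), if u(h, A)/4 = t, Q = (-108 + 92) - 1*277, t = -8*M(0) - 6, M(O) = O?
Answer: 8218835977/14264110290 ≈ 0.57619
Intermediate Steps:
t = -6 (t = -8*0 - 6 = 0 - 6 = -6)
Q = -293 (Q = -16 - 277 = -293)
u(h, A) = -24 (u(h, A) = 4*(-6) = -24)
u(144, Q)/116188 - 283051/(-491070) = -24/116188 - 283051/(-491070) = -24*1/116188 - 283051*(-1/491070) = -6/29047 + 283051/491070 = 8218835977/14264110290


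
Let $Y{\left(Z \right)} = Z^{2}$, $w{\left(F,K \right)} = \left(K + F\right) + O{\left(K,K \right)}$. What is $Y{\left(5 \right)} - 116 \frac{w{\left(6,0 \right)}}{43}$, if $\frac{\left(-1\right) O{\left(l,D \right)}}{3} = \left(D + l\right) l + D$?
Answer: $\frac{379}{43} \approx 8.8139$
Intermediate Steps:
$O{\left(l,D \right)} = - 3 D - 3 l \left(D + l\right)$ ($O{\left(l,D \right)} = - 3 \left(\left(D + l\right) l + D\right) = - 3 \left(l \left(D + l\right) + D\right) = - 3 \left(D + l \left(D + l\right)\right) = - 3 D - 3 l \left(D + l\right)$)
$w{\left(F,K \right)} = F - 6 K^{2} - 2 K$ ($w{\left(F,K \right)} = \left(K + F\right) - \left(3 K + 3 K^{2} + 3 K K\right) = \left(F + K\right) - \left(3 K + 6 K^{2}\right) = F - 6 K^{2} - 2 K$)
$Y{\left(5 \right)} - 116 \frac{w{\left(6,0 \right)}}{43} = 5^{2} - 116 \frac{6 - 6 \cdot 0^{2} - 0}{43} = 25 - 116 \left(6 - 0 + 0\right) \frac{1}{43} = 25 - 116 \left(6 + 0 + 0\right) \frac{1}{43} = 25 - 116 \cdot 6 \cdot \frac{1}{43} = 25 - \frac{696}{43} = \frac{379}{43}$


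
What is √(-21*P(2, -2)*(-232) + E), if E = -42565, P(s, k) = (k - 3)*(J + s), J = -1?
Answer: 5*I*√2677 ≈ 258.7*I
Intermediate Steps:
P(s, k) = (-1 + s)*(-3 + k) (P(s, k) = (k - 3)*(-1 + s) = (-3 + k)*(-1 + s) = (-1 + s)*(-3 + k))
√(-21*P(2, -2)*(-232) + E) = √(-21*(3 - 1*(-2) - 3*2 - 2*2)*(-232) - 42565) = √(-21*(3 + 2 - 6 - 4)*(-232) - 42565) = √(-21*(-5)*(-232) - 42565) = √(105*(-232) - 42565) = √(-24360 - 42565) = √(-66925) = 5*I*√2677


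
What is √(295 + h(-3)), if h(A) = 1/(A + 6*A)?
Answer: √130074/21 ≈ 17.174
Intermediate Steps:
h(A) = 1/(7*A)
√(295 + h(-3)) = √(295 + (⅐)/(-3)) = √(295 + (⅐)*(-⅓)) = √(295 - 1/21) = √(6194/21) = √130074/21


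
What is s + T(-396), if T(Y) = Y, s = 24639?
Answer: 24243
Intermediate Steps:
s + T(-396) = 24639 - 396 = 24243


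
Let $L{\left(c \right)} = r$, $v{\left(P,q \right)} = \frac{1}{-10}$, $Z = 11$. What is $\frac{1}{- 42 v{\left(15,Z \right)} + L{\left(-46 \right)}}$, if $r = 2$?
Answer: $\frac{5}{31} \approx 0.16129$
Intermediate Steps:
$v{\left(P,q \right)} = - \frac{1}{10}$
$L{\left(c \right)} = 2$
$\frac{1}{- 42 v{\left(15,Z \right)} + L{\left(-46 \right)}} = \frac{1}{\left(-42\right) \left(- \frac{1}{10}\right) + 2} = \frac{1}{\frac{21}{5} + 2} = \frac{1}{\frac{31}{5}} = \frac{5}{31}$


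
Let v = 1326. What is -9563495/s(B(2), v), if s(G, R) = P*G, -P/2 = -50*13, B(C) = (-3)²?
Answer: -1912699/2340 ≈ -817.39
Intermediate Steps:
B(C) = 9
P = 1300 (P = -(-100)*13 = -2*(-650) = 1300)
s(G, R) = 1300*G
-9563495/s(B(2), v) = -9563495/(1300*9) = -9563495/11700 = -9563495*1/11700 = -1912699/2340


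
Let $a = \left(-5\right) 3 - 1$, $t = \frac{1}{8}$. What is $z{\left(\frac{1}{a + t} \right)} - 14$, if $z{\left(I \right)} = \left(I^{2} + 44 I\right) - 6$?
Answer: $- \frac{367220}{16129} \approx -22.768$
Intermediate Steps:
$t = \frac{1}{8} \approx 0.125$
$a = -16$ ($a = -15 - 1 = -16$)
$z{\left(I \right)} = -6 + I^{2} + 44 I$
$z{\left(\frac{1}{a + t} \right)} - 14 = \left(-6 + \left(\frac{1}{-16 + \frac{1}{8}}\right)^{2} + \frac{44}{-16 + \frac{1}{8}}\right) - 14 = \left(-6 + \left(\frac{1}{- \frac{127}{8}}\right)^{2} + \frac{44}{- \frac{127}{8}}\right) - 14 = \left(-6 + \left(- \frac{8}{127}\right)^{2} + 44 \left(- \frac{8}{127}\right)\right) - 14 = \left(-6 + \frac{64}{16129} - \frac{352}{127}\right) - 14 = - \frac{141414}{16129} - 14 = - \frac{367220}{16129}$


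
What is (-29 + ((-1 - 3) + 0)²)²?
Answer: 169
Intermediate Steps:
(-29 + ((-1 - 3) + 0)²)² = (-29 + (-4 + 0)²)² = (-29 + (-4)²)² = (-29 + 16)² = (-13)² = 169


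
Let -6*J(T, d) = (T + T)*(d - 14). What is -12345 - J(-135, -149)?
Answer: -5010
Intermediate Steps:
J(T, d) = -T*(-14 + d)/3 (J(T, d) = -(T + T)*(d - 14)/6 = -2*T*(-14 + d)/6 = -T*(-14 + d)/3)
-12345 - J(-135, -149) = -12345 - (-135)*(14 - 1*(-149))/3 = -12345 - (-135)*(14 + 149)/3 = -12345 - (-135)*163/3 = -12345 - 1*(-7335) = -12345 + 7335 = -5010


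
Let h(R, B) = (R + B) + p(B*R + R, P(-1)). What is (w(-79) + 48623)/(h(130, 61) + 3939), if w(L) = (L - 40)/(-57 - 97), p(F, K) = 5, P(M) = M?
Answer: 1069723/90970 ≈ 11.759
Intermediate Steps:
h(R, B) = 5 + B + R (h(R, B) = (R + B) + 5 = (B + R) + 5 = 5 + B + R)
w(L) = 20/77 - L/154 (w(L) = (-40 + L)/(-154) = (-40 + L)*(-1/154) = 20/77 - L/154)
(w(-79) + 48623)/(h(130, 61) + 3939) = ((20/77 - 1/154*(-79)) + 48623)/((5 + 61 + 130) + 3939) = ((20/77 + 79/154) + 48623)/(196 + 3939) = (17/22 + 48623)/4135 = (1069723/22)*(1/4135) = 1069723/90970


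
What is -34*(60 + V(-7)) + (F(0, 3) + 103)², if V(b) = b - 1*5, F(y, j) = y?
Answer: 8977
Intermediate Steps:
V(b) = -5 + b (V(b) = b - 5 = -5 + b)
-34*(60 + V(-7)) + (F(0, 3) + 103)² = -34*(60 + (-5 - 7)) + (0 + 103)² = -34*(60 - 12) + 103² = -34*48 + 10609 = -1632 + 10609 = 8977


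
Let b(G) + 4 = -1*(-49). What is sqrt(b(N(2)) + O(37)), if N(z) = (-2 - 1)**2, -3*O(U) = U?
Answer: 7*sqrt(6)/3 ≈ 5.7155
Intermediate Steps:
O(U) = -U/3
N(z) = 9 (N(z) = (-3)**2 = 9)
b(G) = 45 (b(G) = -4 - 1*(-49) = -4 + 49 = 45)
sqrt(b(N(2)) + O(37)) = sqrt(45 - 1/3*37) = sqrt(45 - 37/3) = sqrt(98/3) = 7*sqrt(6)/3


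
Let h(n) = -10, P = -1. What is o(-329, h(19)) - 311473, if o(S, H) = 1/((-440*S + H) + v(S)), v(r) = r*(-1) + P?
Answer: -45187879893/145078 ≈ -3.1147e+5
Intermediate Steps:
v(r) = -1 - r (v(r) = r*(-1) - 1 = -r - 1 = -1 - r)
o(S, H) = 1/(-1 + H - 441*S) (o(S, H) = 1/((-440*S + H) + (-1 - S)) = 1/((H - 440*S) + (-1 - S)) = 1/(-1 + H - 441*S))
o(-329, h(19)) - 311473 = 1/(-1 - 10 - 441*(-329)) - 311473 = 1/(-1 - 10 + 145089) - 311473 = 1/145078 - 311473 = -45187879893/145078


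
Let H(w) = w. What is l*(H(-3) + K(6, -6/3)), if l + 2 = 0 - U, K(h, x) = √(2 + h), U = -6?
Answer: -12 + 8*√2 ≈ -0.68629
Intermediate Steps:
l = 4 (l = -2 + (0 - 1*(-6)) = -2 + (0 + 6) = -2 + 6 = 4)
l*(H(-3) + K(6, -6/3)) = 4*(-3 + √(2 + 6)) = 4*(-3 + √8) = 4*(-3 + 2*√2) = -12 + 8*√2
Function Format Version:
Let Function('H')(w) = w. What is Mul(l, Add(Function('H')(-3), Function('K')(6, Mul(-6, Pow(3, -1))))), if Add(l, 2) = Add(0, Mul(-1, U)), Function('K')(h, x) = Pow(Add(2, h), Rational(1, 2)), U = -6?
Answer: Add(-12, Mul(8, Pow(2, Rational(1, 2)))) ≈ -0.68629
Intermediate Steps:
l = 4 (l = Add(-2, Add(0, Mul(-1, -6))) = Add(-2, Add(0, 6)) = Add(-2, 6) = 4)
Mul(l, Add(Function('H')(-3), Function('K')(6, Mul(-6, Pow(3, -1))))) = Mul(4, Add(-3, Pow(Add(2, 6), Rational(1, 2)))) = Mul(4, Add(-3, Pow(8, Rational(1, 2)))) = Mul(4, Add(-3, Mul(2, Pow(2, Rational(1, 2))))) = Add(-12, Mul(8, Pow(2, Rational(1, 2))))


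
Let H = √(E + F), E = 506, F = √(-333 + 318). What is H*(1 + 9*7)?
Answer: 64*√(506 + I*√15) ≈ 1439.7 + 5.5096*I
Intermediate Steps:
F = I*√15 (F = √(-15) = I*√15 ≈ 3.873*I)
H = √(506 + I*√15) ≈ 22.495 + 0.08609*I
H*(1 + 9*7) = √(506 + I*√15)*(1 + 9*7) = √(506 + I*√15)*(1 + 63) = √(506 + I*√15)*64 = 64*√(506 + I*√15)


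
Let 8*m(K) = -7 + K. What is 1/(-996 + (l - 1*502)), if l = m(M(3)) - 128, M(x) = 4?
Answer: -8/13011 ≈ -0.00061486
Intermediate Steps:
m(K) = -7/8 + K/8 (m(K) = (-7 + K)/8 = -7/8 + K/8)
l = -1027/8 (l = (-7/8 + (1/8)*4) - 128 = (-7/8 + 1/2) - 128 = -3/8 - 128 = -1027/8 ≈ -128.38)
1/(-996 + (l - 1*502)) = 1/(-996 + (-1027/8 - 1*502)) = 1/(-996 + (-1027/8 - 502)) = 1/(-996 - 5043/8) = 1/(-13011/8) = -8/13011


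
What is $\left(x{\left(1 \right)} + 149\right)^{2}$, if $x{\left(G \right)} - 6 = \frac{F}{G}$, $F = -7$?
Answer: $21904$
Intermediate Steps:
$x{\left(G \right)} = 6 - \frac{7}{G}$
$\left(x{\left(1 \right)} + 149\right)^{2} = \left(\left(6 - \frac{7}{1}\right) + 149\right)^{2} = \left(\left(6 - 7\right) + 149\right)^{2} = \left(-1 + 149\right)^{2} = 148^{2} = 21904$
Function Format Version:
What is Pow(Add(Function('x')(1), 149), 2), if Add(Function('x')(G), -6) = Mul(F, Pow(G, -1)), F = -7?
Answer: 21904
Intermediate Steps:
Function('x')(G) = Add(6, Mul(-7, Pow(G, -1)))
Pow(Add(Function('x')(1), 149), 2) = Pow(Add(Add(6, Mul(-7, Pow(1, -1))), 149), 2) = Pow(Add(Add(6, Mul(-7, 1)), 149), 2) = Pow(Add(Add(6, -7), 149), 2) = Pow(Add(-1, 149), 2) = Pow(148, 2) = 21904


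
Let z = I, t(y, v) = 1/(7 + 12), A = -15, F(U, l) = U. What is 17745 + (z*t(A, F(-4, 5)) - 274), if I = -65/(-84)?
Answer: 27883781/1596 ≈ 17471.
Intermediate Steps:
t(y, v) = 1/19
I = 65/84 (I = -65*(-1/84) = 65/84 ≈ 0.77381)
z = 65/84 ≈ 0.77381
17745 + (z*t(A, F(-4, 5)) - 274) = 17745 + ((65/84)*(1/19) - 274) = 17745 + (65/1596 - 274) = 17745 - 437239/1596 = 27883781/1596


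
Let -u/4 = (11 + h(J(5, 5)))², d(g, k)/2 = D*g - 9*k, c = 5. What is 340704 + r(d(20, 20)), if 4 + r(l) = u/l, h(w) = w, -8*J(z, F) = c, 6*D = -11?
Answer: 7086580667/20800 ≈ 3.4070e+5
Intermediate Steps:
D = -11/6 (D = (⅙)*(-11) = -11/6 ≈ -1.8333)
J(z, F) = -5/8 (J(z, F) = -⅛*5 = -5/8)
d(g, k) = -18*k - 11*g/3 (d(g, k) = 2*(-11*g/6 - 9*k) = 2*(-9*k - 11*g/6) = -18*k - 11*g/3)
u = -6889/16 (u = -4*(11 - 5/8)² = -4*(83/8)² = -4*6889/64 = -6889/16 ≈ -430.56)
r(l) = -4 - 6889/(16*l)
340704 + r(d(20, 20)) = 340704 + (-4 - 6889/(16*(-18*20 - 11/3*20))) = 340704 + (-4 - 6889/(16*(-360 - 220/3))) = 340704 + (-4 - 6889/(16*(-1300/3))) = 340704 + (-4 - 6889/16*(-3/1300)) = 340704 + (-4 + 20667/20800) = 340704 - 62533/20800 = 7086580667/20800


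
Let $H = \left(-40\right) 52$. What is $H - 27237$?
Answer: $-29317$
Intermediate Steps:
$H = -2080$
$H - 27237 = -2080 - 27237 = -29317$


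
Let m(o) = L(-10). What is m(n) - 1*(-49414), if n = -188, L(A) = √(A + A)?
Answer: 49414 + 2*I*√5 ≈ 49414.0 + 4.4721*I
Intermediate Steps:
L(A) = √2*√A (L(A) = √(2*A) = √2*√A)
m(o) = 2*I*√5 (m(o) = √2*√(-10) = √2*(I*√10) = 2*I*√5)
m(n) - 1*(-49414) = 2*I*√5 - 1*(-49414) = 2*I*√5 + 49414 = 49414 + 2*I*√5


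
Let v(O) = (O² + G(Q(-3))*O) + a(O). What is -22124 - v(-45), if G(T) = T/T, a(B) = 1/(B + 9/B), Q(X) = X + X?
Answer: -5447499/226 ≈ -24104.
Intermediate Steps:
Q(X) = 2*X
G(T) = 1
v(O) = O + O² + O/(9 + O²) (v(O) = (O² + 1*O) + O/(9 + O²) = (O² + O) + O/(9 + O²) = (O + O²) + O/(9 + O²) = O + O² + O/(9 + O²))
-22124 - v(-45) = -22124 - (-45)*(1 + (1 - 45)*(9 + (-45)²))/(9 + (-45)²) = -22124 - (-45)*(1 - 44*(9 + 2025))/(9 + 2025) = -22124 - (-45)*(1 - 44*2034)/2034 = -22124 - (-45)*(1 - 89496)/2034 = -22124 - (-45)*(-89495)/2034 = -22124 - 1*447475/226 = -22124 - 447475/226 = -5447499/226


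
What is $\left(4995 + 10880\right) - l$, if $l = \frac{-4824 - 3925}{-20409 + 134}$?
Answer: $\frac{321856876}{20275} \approx 15875.0$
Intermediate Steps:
$l = \frac{8749}{20275}$ ($l = - \frac{8749}{-20275} = \left(-8749\right) \left(- \frac{1}{20275}\right) = \frac{8749}{20275} \approx 0.43152$)
$\left(4995 + 10880\right) - l = \left(4995 + 10880\right) - \frac{8749}{20275} = 15875 - \frac{8749}{20275} = \frac{321856876}{20275}$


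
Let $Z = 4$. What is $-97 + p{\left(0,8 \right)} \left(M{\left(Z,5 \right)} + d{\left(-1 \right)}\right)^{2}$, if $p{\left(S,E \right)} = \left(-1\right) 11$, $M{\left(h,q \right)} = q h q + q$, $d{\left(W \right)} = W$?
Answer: $-119073$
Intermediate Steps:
$M{\left(h,q \right)} = q + h q^{2}$ ($M{\left(h,q \right)} = h q q + q = h q^{2} + q = q + h q^{2}$)
$p{\left(S,E \right)} = -11$
$-97 + p{\left(0,8 \right)} \left(M{\left(Z,5 \right)} + d{\left(-1 \right)}\right)^{2} = -97 - 11 \left(5 \left(1 + 4 \cdot 5\right) - 1\right)^{2} = -97 - 11 \left(5 \left(1 + 20\right) - 1\right)^{2} = -97 - 11 \left(5 \cdot 21 - 1\right)^{2} = -97 - 11 \left(105 - 1\right)^{2} = -97 - 11 \cdot 104^{2} = -97 - 118976 = -119073$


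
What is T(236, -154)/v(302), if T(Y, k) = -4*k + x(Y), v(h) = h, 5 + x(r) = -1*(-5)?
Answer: 308/151 ≈ 2.0397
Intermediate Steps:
x(r) = 0 (x(r) = -5 - 1*(-5) = -5 + 5 = 0)
T(Y, k) = -4*k (T(Y, k) = -4*k + 0 = -4*k)
T(236, -154)/v(302) = -4*(-154)/302 = 616*(1/302) = 308/151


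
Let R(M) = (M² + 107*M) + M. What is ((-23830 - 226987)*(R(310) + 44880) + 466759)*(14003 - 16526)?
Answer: 110399080194903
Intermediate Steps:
R(M) = M² + 108*M
((-23830 - 226987)*(R(310) + 44880) + 466759)*(14003 - 16526) = ((-23830 - 226987)*(310*(108 + 310) + 44880) + 466759)*(14003 - 16526) = (-250817*(310*418 + 44880) + 466759)*(-2523) = (-250817*(129580 + 44880) + 466759)*(-2523) = (-250817*174460 + 466759)*(-2523) = (-43757533820 + 466759)*(-2523) = -43757067061*(-2523) = 110399080194903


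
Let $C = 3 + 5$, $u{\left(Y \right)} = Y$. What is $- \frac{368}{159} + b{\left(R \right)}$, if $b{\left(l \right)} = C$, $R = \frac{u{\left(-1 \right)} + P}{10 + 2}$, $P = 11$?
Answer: $\frac{904}{159} \approx 5.6855$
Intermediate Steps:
$R = \frac{5}{6}$ ($R = \frac{-1 + 11}{10 + 2} = \frac{10}{12} = 10 \cdot \frac{1}{12} = \frac{5}{6} \approx 0.83333$)
$C = 8$
$b{\left(l \right)} = 8$
$- \frac{368}{159} + b{\left(R \right)} = - \frac{368}{159} + 8 = \frac{904}{159}$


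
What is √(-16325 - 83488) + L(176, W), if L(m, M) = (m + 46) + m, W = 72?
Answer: 398 + 7*I*√2037 ≈ 398.0 + 315.93*I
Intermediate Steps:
L(m, M) = 46 + 2*m (L(m, M) = (46 + m) + m = 46 + 2*m)
√(-16325 - 83488) + L(176, W) = √(-16325 - 83488) + (46 + 2*176) = √(-99813) + (46 + 352) = 7*I*√2037 + 398 = 398 + 7*I*√2037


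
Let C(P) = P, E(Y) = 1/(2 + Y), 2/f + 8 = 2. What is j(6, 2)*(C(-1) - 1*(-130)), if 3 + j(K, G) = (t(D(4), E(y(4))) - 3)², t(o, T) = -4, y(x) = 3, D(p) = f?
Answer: 5934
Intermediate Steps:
f = -⅓ (f = 2/(-8 + 2) = 2/(-6) = 2*(-⅙) = -⅓ ≈ -0.33333)
D(p) = -⅓
j(K, G) = 46 (j(K, G) = -3 + (-4 - 3)² = -3 + (-7)² = -3 + 49 = 46)
j(6, 2)*(C(-1) - 1*(-130)) = 46*(-1 - 1*(-130)) = 46*(-1 + 130) = 46*129 = 5934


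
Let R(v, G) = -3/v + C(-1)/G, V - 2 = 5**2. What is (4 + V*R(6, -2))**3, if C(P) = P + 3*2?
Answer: -456533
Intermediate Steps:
V = 27 (V = 2 + 5**2 = 2 + 25 = 27)
C(P) = 6 + P (C(P) = P + 6 = 6 + P)
R(v, G) = -3/v + 5/G (R(v, G) = -3/v + (6 - 1)/G = -3/v + 5/G)
(4 + V*R(6, -2))**3 = (4 + 27*(-3/6 + 5/(-2)))**3 = (4 + 27*(-3*1/6 + 5*(-1/2)))**3 = (4 + 27*(-1/2 - 5/2))**3 = (4 + 27*(-3))**3 = (4 - 81)**3 = (-77)**3 = -456533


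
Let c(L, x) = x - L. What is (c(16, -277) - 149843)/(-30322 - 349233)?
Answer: 150136/379555 ≈ 0.39556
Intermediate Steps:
(c(16, -277) - 149843)/(-30322 - 349233) = ((-277 - 1*16) - 149843)/(-30322 - 349233) = ((-277 - 16) - 149843)/(-379555) = (-293 - 149843)*(-1/379555) = -150136*(-1/379555) = 150136/379555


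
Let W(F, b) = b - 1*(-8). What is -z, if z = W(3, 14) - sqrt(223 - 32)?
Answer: -22 + sqrt(191) ≈ -8.1797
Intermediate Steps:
W(F, b) = 8 + b (W(F, b) = b + 8 = 8 + b)
z = 22 - sqrt(191) (z = (8 + 14) - sqrt(223 - 32) = 22 - sqrt(191) ≈ 8.1797)
-z = -(22 - sqrt(191)) = -22 + sqrt(191)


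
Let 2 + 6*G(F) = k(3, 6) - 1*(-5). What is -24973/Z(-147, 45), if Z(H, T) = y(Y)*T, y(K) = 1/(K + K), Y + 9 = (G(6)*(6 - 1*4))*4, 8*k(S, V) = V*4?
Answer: 49946/45 ≈ 1109.9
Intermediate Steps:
k(S, V) = V/2 (k(S, V) = (V*4)/8 = (4*V)/8 = V/2)
G(F) = 1 (G(F) = -1/3 + ((1/2)*6 - 1*(-5))/6 = -1/3 + (3 + 5)/6 = -1/3 + (1/6)*8 = -1/3 + 4/3 = 1)
Y = -1 (Y = -9 + (1*(6 - 1*4))*4 = -9 + (1*(6 - 4))*4 = -9 + (1*2)*4 = -9 + 2*4 = -9 + 8 = -1)
y(K) = 1/(2*K)
Z(H, T) = -T/2 (Z(H, T) = ((1/2)/(-1))*T = ((1/2)*(-1))*T = -T/2)
-24973/Z(-147, 45) = -24973/((-1/2*45)) = -24973/(-45/2) = -24973*(-2/45) = 49946/45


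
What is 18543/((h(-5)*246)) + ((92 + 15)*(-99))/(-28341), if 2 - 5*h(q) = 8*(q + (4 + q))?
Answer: 20429109/2582180 ≈ 7.9116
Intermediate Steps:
h(q) = -6 - 16*q/5 (h(q) = 2/5 - 8*(q + (4 + q))/5 = 2/5 - 8*(4 + 2*q)/5 = 2/5 - (32 + 16*q)/5 = 2/5 + (-32/5 - 16*q/5) = -6 - 16*q/5)
18543/((h(-5)*246)) + ((92 + 15)*(-99))/(-28341) = 18543/(((-6 - 16/5*(-5))*246)) + ((92 + 15)*(-99))/(-28341) = 18543/(((-6 + 16)*246)) + (107*(-99))*(-1/28341) = 18543/((10*246)) - 10593*(-1/28341) = 18543/2460 + 1177/3149 = 18543*(1/2460) + 1177/3149 = 6181/820 + 1177/3149 = 20429109/2582180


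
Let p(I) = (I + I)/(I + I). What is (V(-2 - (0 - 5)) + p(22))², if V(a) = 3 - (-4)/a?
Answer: 256/9 ≈ 28.444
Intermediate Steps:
V(a) = 3 + 4/a
p(I) = 1 (p(I) = (2*I)/((2*I)) = (2*I)*(1/(2*I)) = 1)
(V(-2 - (0 - 5)) + p(22))² = ((3 + 4/(-2 - (0 - 5))) + 1)² = ((3 + 4/(-2 - 1*(-5))) + 1)² = ((3 + 4/(-2 + 5)) + 1)² = ((3 + 4/3) + 1)² = (13/3 + 1)² = (16/3)² = 256/9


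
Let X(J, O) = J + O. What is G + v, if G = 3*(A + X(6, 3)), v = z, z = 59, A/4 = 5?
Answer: 146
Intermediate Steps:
A = 20 (A = 4*5 = 20)
v = 59
G = 87 (G = 3*(20 + (6 + 3)) = 3*(20 + 9) = 3*29 = 87)
G + v = 87 + 59 = 146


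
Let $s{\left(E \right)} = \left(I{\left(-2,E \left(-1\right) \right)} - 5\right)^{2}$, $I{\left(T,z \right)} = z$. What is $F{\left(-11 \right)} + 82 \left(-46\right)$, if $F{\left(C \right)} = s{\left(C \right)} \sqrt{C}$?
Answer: $-3772 + 36 i \sqrt{11} \approx -3772.0 + 119.4 i$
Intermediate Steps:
$s{\left(E \right)} = \left(-5 - E\right)^{2}$ ($s{\left(E \right)} = \left(E \left(-1\right) - 5\right)^{2} = \left(- E - 5\right)^{2} = \left(-5 - E\right)^{2}$)
$F{\left(C \right)} = \sqrt{C} \left(5 + C\right)^{2}$ ($F{\left(C \right)} = \left(5 + C\right)^{2} \sqrt{C} = \sqrt{C} \left(5 + C\right)^{2}$)
$F{\left(-11 \right)} + 82 \left(-46\right) = \sqrt{-11} \left(5 - 11\right)^{2} + 82 \left(-46\right) = i \sqrt{11} \left(-6\right)^{2} - 3772 = i \sqrt{11} \cdot 36 - 3772 = 36 i \sqrt{11} - 3772 = -3772 + 36 i \sqrt{11}$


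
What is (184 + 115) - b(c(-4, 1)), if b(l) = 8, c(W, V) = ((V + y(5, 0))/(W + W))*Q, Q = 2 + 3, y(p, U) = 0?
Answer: 291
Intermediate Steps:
Q = 5
c(W, V) = 5*V/(2*W) (c(W, V) = ((V + 0)/(W + W))*5 = (V/((2*W)))*5 = (V*(1/(2*W)))*5 = (V/(2*W))*5 = 5*V/(2*W))
(184 + 115) - b(c(-4, 1)) = (184 + 115) - 1*8 = 299 - 8 = 291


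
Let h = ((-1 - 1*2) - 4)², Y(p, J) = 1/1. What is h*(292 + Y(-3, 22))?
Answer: 14357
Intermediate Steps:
Y(p, J) = 1
h = 49 (h = ((-1 - 2) - 4)² = (-3 - 4)² = (-7)² = 49)
h*(292 + Y(-3, 22)) = 49*(292 + 1) = 49*293 = 14357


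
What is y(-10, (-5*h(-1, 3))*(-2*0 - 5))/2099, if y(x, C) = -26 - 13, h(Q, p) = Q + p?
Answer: -39/2099 ≈ -0.018580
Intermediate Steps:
y(x, C) = -39
y(-10, (-5*h(-1, 3))*(-2*0 - 5))/2099 = -39/2099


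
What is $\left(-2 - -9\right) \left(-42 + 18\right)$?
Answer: $-168$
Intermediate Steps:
$\left(-2 - -9\right) \left(-42 + 18\right) = \left(-2 + 9\right) \left(-24\right) = 7 \left(-24\right) = -168$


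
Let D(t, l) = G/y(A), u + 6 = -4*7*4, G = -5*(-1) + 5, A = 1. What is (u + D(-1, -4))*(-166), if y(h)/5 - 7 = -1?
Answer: 58598/3 ≈ 19533.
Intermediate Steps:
y(h) = 30 (y(h) = 35 + 5*(-1) = 35 - 5 = 30)
G = 10 (G = 5 + 5 = 10)
u = -118 (u = -6 - 4*7*4 = -6 - 28*4 = -6 - 112 = -118)
D(t, l) = 1/3 (D(t, l) = 10/30 = 10*(1/30) = 1/3)
(u + D(-1, -4))*(-166) = (-118 + 1/3)*(-166) = -353/3*(-166) = 58598/3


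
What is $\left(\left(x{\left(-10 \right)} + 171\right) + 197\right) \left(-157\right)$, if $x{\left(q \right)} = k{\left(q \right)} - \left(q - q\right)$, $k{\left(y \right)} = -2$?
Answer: $-57462$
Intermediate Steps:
$x{\left(q \right)} = -2$ ($x{\left(q \right)} = -2 - \left(q - q\right) = -2 - 0 = -2 + 0 = -2$)
$\left(\left(x{\left(-10 \right)} + 171\right) + 197\right) \left(-157\right) = \left(\left(-2 + 171\right) + 197\right) \left(-157\right) = \left(169 + 197\right) \left(-157\right) = 366 \left(-157\right) = -57462$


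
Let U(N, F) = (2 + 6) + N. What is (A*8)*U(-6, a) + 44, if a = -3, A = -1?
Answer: 28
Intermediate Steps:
U(N, F) = 8 + N
(A*8)*U(-6, a) + 44 = (-1*8)*(8 - 6) + 44 = -8*2 + 44 = -16 + 44 = 28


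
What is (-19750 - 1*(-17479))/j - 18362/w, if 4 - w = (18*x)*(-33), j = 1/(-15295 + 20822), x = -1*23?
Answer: -85716349112/6829 ≈ -1.2552e+7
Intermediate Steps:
x = -23
j = 1/5527 ≈ 0.00018093
w = -13658 (w = 4 - 18*(-23)*(-33) = 4 - (-414)*(-33) = 4 - 1*13662 = 4 - 13662 = -13658)
(-19750 - 1*(-17479))/j - 18362/w = (-19750 - 1*(-17479))/(1/5527) - 18362/(-13658) = (-19750 + 17479)*5527 - 18362*(-1/13658) = -2271*5527 + 9181/6829 = -12551817 + 9181/6829 = -85716349112/6829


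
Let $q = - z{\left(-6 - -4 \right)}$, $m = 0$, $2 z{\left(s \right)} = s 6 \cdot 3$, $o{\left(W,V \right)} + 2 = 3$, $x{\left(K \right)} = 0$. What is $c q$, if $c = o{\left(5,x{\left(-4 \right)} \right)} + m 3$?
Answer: $18$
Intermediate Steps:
$o{\left(W,V \right)} = 1$ ($o{\left(W,V \right)} = -2 + 3 = 1$)
$z{\left(s \right)} = 9 s$ ($z{\left(s \right)} = \frac{s 6 \cdot 3}{2} = \frac{6 s 3}{2} = \frac{18 s}{2} = 9 s$)
$q = 18$ ($q = - 9 \left(-6 - -4\right) = - 9 \left(-6 + 4\right) = - 9 \left(-2\right) = \left(-1\right) \left(-18\right) = 18$)
$c = 1$ ($c = 1 + 0 \cdot 3 = 1 + 0 = 1$)
$c q = 1 \cdot 18 = 18$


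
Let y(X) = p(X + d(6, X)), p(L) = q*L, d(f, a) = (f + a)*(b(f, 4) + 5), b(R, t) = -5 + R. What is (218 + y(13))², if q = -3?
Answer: 26569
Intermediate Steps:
d(f, a) = f*(a + f) (d(f, a) = (f + a)*((-5 + f) + 5) = (a + f)*f = f*(a + f))
p(L) = -3*L
y(X) = -108 - 21*X (y(X) = -3*(X + 6*(X + 6)) = -3*(X + 6*(6 + X)) = -3*(X + (36 + 6*X)) = -3*(36 + 7*X) = -108 - 21*X)
(218 + y(13))² = (218 + (-108 - 21*13))² = (218 + (-108 - 273))² = (218 - 381)² = (-163)² = 26569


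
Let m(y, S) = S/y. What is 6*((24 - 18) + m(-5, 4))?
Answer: 156/5 ≈ 31.200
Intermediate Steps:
6*((24 - 18) + m(-5, 4)) = 6*((24 - 18) + 4/(-5)) = 6*(6 + 4*(-⅕)) = 6*(6 - ⅘) = 6*(26/5) = 156/5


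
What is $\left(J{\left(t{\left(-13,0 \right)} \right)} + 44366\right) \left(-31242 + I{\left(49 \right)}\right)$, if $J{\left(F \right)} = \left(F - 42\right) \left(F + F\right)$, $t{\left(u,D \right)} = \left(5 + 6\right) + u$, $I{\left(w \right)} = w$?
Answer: $-1389398606$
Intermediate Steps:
$t{\left(u,D \right)} = 11 + u$
$J{\left(F \right)} = 2 F \left(-42 + F\right)$ ($J{\left(F \right)} = \left(-42 + F\right) 2 F = 2 F \left(-42 + F\right)$)
$\left(J{\left(t{\left(-13,0 \right)} \right)} + 44366\right) \left(-31242 + I{\left(49 \right)}\right) = \left(2 \left(11 - 13\right) \left(-42 + \left(11 - 13\right)\right) + 44366\right) \left(-31242 + 49\right) = \left(2 \left(-2\right) \left(-42 - 2\right) + 44366\right) \left(-31193\right) = \left(2 \left(-2\right) \left(-44\right) + 44366\right) \left(-31193\right) = \left(176 + 44366\right) \left(-31193\right) = 44542 \left(-31193\right) = -1389398606$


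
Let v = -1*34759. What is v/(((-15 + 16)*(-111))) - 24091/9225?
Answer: 105992558/341325 ≈ 310.53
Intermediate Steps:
v = -34759
v/(((-15 + 16)*(-111))) - 24091/9225 = -34759*(-1/(111*(-15 + 16))) - 24091/9225 = -34759/(1*(-111)) - 24091*1/9225 = -34759/(-111) - 24091/9225 = -34759*(-1/111) - 24091/9225 = 34759/111 - 24091/9225 = 105992558/341325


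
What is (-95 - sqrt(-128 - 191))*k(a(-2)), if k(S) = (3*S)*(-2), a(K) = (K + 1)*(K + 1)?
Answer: 570 + 6*I*sqrt(319) ≈ 570.0 + 107.16*I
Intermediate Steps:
a(K) = (1 + K)**2 (a(K) = (1 + K)*(1 + K) = (1 + K)**2)
k(S) = -6*S
(-95 - sqrt(-128 - 191))*k(a(-2)) = (-95 - sqrt(-128 - 191))*(-6*(1 - 2)**2) = (-95 - sqrt(-319))*(-6*(-1)**2) = (-95 - I*sqrt(319))*(-6*1) = (-95 - I*sqrt(319))*(-6) = 570 + 6*I*sqrt(319)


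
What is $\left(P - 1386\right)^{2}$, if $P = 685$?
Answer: $491401$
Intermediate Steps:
$\left(P - 1386\right)^{2} = \left(685 - 1386\right)^{2} = \left(-701\right)^{2} = 491401$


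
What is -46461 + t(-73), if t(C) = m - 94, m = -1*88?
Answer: -46643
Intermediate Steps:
m = -88
t(C) = -182 (t(C) = -88 - 94 = -182)
-46461 + t(-73) = -46461 - 182 = -46643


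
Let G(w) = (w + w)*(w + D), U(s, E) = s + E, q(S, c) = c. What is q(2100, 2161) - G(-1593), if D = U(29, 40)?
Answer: -4853303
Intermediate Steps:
U(s, E) = E + s
D = 69 (D = 40 + 29 = 69)
G(w) = 2*w*(69 + w) (G(w) = (w + w)*(w + 69) = (2*w)*(69 + w) = 2*w*(69 + w))
q(2100, 2161) - G(-1593) = 2161 - 2*(-1593)*(69 - 1593) = 2161 - 2*(-1593)*(-1524) = 2161 - 1*4855464 = 2161 - 4855464 = -4853303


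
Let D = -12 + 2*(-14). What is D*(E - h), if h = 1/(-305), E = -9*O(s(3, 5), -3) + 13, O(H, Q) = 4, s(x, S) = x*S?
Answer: 56112/61 ≈ 919.87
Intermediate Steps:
s(x, S) = S*x
E = -23 (E = -9*4 + 13 = -36 + 13 = -23)
h = -1/305 ≈ -0.0032787
D = -40 (D = -12 - 28 = -40)
D*(E - h) = -40*(-23 - 1*(-1/305)) = -40*(-23 + 1/305) = -40*(-7014/305) = 56112/61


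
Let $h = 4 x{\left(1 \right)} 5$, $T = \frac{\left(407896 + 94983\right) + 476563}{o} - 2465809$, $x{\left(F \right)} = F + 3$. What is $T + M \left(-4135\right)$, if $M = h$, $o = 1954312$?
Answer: $- \frac{2732722774283}{977156} \approx -2.7966 \cdot 10^{6}$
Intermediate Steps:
$x{\left(F \right)} = 3 + F$
$T = - \frac{2409479569483}{977156}$ ($T = \frac{\left(407896 + 94983\right) + 476563}{1954312} - 2465809 = \left(502879 + 476563\right) \frac{1}{1954312} - 2465809 = 979442 \cdot \frac{1}{1954312} - 2465809 = \frac{489721}{977156} - 2465809 = - \frac{2409479569483}{977156} \approx -2.4658 \cdot 10^{6}$)
$h = 80$ ($h = 4 \left(3 + 1\right) 5 = 4 \cdot 4 \cdot 5 = 16 \cdot 5 = 80$)
$M = 80$
$T + M \left(-4135\right) = - \frac{2409479569483}{977156} + 80 \left(-4135\right) = - \frac{2409479569483}{977156} - 330800 = - \frac{2732722774283}{977156}$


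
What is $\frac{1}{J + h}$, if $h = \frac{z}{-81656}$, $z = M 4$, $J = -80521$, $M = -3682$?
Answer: $- \frac{10207}{821876006} \approx -1.2419 \cdot 10^{-5}$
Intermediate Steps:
$z = -14728$ ($z = \left(-3682\right) 4 = -14728$)
$h = \frac{1841}{10207}$ ($h = - \frac{14728}{-81656} = \left(-14728\right) \left(- \frac{1}{81656}\right) = \frac{1841}{10207} \approx 0.18037$)
$\frac{1}{J + h} = \frac{1}{-80521 + \frac{1841}{10207}} = \frac{1}{- \frac{821876006}{10207}} = - \frac{10207}{821876006}$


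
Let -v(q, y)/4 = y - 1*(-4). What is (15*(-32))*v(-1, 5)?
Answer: 17280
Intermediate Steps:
v(q, y) = -16 - 4*y (v(q, y) = -4*(y - 1*(-4)) = -4*(y + 4) = -4*(4 + y) = -16 - 4*y)
(15*(-32))*v(-1, 5) = (15*(-32))*(-16 - 4*5) = -480*(-16 - 20) = -480*(-36) = 17280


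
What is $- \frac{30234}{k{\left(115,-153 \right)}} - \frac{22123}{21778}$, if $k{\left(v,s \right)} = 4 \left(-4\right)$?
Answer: $\frac{164520521}{87112} \approx 1888.6$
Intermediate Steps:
$k{\left(v,s \right)} = -16$
$- \frac{30234}{k{\left(115,-153 \right)}} - \frac{22123}{21778} = - \frac{30234}{-16} - \frac{22123}{21778} = \left(-30234\right) \left(- \frac{1}{16}\right) - \frac{22123}{21778} = \frac{15117}{8} - \frac{22123}{21778} = \frac{164520521}{87112}$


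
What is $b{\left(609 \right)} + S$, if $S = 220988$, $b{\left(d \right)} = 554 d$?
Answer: $558374$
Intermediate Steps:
$b{\left(609 \right)} + S = 554 \cdot 609 + 220988 = 337386 + 220988 = 558374$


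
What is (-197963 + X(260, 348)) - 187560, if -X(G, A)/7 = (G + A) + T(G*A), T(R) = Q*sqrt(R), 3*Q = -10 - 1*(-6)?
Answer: -389779 + 112*sqrt(5655)/3 ≈ -3.8697e+5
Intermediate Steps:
Q = -4/3 (Q = (-10 - 1*(-6))/3 = (-10 + 6)/3 = (1/3)*(-4) = -4/3 ≈ -1.3333)
T(R) = -4*sqrt(R)/3
X(G, A) = -7*A - 7*G + 28*sqrt(A*G)/3 (X(G, A) = -7*((G + A) - 4*sqrt(A*G)/3) = -7*((A + G) - 4*sqrt(A*G)/3) = -7*(A + G - 4*sqrt(A*G)/3) = -7*A - 7*G + 28*sqrt(A*G)/3)
(-197963 + X(260, 348)) - 187560 = (-197963 + (-7*348 - 7*260 + 28*sqrt(348*260)/3)) - 187560 = (-197963 + (-2436 - 1820 + 28*sqrt(90480)/3)) - 187560 = (-197963 + (-2436 - 1820 + 28*(4*sqrt(5655))/3)) - 187560 = (-197963 + (-2436 - 1820 + 112*sqrt(5655)/3)) - 187560 = (-197963 + (-4256 + 112*sqrt(5655)/3)) - 187560 = (-202219 + 112*sqrt(5655)/3) - 187560 = -389779 + 112*sqrt(5655)/3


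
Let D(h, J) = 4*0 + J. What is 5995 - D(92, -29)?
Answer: 6024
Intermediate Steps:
D(h, J) = J (D(h, J) = 0 + J = J)
5995 - D(92, -29) = 5995 - 1*(-29) = 5995 + 29 = 6024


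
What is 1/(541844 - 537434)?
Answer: 1/4410 ≈ 0.00022676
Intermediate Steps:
1/(541844 - 537434) = 1/4410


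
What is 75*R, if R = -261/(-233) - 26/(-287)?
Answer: 6072375/66871 ≈ 90.807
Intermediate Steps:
R = 80965/66871 (R = -261*(-1/233) - 26*(-1/287) = 261/233 + 26/287 = 80965/66871 ≈ 1.2108)
75*R = 75*(80965/66871) = 6072375/66871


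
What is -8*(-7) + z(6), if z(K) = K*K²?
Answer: 272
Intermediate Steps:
z(K) = K³
-8*(-7) + z(6) = -8*(-7) + 6³ = 56 + 216 = 272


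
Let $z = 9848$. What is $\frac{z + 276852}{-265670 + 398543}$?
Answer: $\frac{286700}{132873} \approx 2.1577$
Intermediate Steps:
$\frac{z + 276852}{-265670 + 398543} = \frac{9848 + 276852}{-265670 + 398543} = \frac{286700}{132873}$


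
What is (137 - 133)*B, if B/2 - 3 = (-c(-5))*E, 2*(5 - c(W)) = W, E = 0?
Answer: 24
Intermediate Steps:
c(W) = 5 - W/2
B = 6 (B = 6 + 2*(-(5 - ½*(-5))*0) = 6 + 2*(-(5 + 5/2)*0) = 6 + 2*(-1*15/2*0) = 6 + 2*(-15/2*0) = 6 + 2*0 = 6 + 0 = 6)
(137 - 133)*B = (137 - 133)*6 = 4*6 = 24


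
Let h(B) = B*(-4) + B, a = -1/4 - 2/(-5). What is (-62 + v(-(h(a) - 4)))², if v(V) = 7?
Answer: 3025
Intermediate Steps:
a = 3/20 (a = -1*¼ - 2*(-⅕) = -¼ + ⅖ = 3/20 ≈ 0.15000)
h(B) = -3*B (h(B) = -4*B + B = -3*B)
(-62 + v(-(h(a) - 4)))² = (-62 + 7)² = (-55)² = 3025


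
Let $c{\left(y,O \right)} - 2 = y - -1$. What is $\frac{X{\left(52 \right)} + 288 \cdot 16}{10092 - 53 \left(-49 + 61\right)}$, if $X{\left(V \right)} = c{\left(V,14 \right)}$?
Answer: $\frac{4663}{9456} \approx 0.49313$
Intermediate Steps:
$c{\left(y,O \right)} = 3 + y$ ($c{\left(y,O \right)} = 2 + \left(y - -1\right) = 2 + \left(y + 1\right) = 2 + \left(1 + y\right) = 3 + y$)
$X{\left(V \right)} = 3 + V$
$\frac{X{\left(52 \right)} + 288 \cdot 16}{10092 - 53 \left(-49 + 61\right)} = \frac{\left(3 + 52\right) + 288 \cdot 16}{10092 - 53 \left(-49 + 61\right)} = \frac{55 + 4608}{10092 - 636} = \frac{4663}{10092 - 636} = \frac{4663}{9456}$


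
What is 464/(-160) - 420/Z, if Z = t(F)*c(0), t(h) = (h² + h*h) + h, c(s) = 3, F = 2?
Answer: -169/10 ≈ -16.900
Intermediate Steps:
t(h) = h + 2*h² (t(h) = (h² + h²) + h = 2*h² + h = h + 2*h²)
Z = 30 (Z = (2*(1 + 2*2))*3 = (2*(1 + 4))*3 = (2*5)*3 = 10*3 = 30)
464/(-160) - 420/Z = 464/(-160) - 420/30 = 464*(-1/160) - 420*1/30 = -29/10 - 14 = -169/10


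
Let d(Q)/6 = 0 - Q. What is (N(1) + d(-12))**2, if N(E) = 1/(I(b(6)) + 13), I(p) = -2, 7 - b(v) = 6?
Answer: 628849/121 ≈ 5197.1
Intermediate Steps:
b(v) = 1 (b(v) = 7 - 1*6 = 7 - 6 = 1)
d(Q) = -6*Q (d(Q) = 6*(0 - Q) = 6*(-Q) = -6*Q)
N(E) = 1/11 (N(E) = 1/(-2 + 13) = 1/11)
(N(1) + d(-12))**2 = (1/11 - 6*(-12))**2 = (1/11 + 72)**2 = (793/11)**2 = 628849/121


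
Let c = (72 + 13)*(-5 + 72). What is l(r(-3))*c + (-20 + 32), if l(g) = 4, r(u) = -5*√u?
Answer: 22792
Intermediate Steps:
c = 5695 (c = 85*67 = 5695)
l(r(-3))*c + (-20 + 32) = 4*5695 + (-20 + 32) = 22780 + 12 = 22792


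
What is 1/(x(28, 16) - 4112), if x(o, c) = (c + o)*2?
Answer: -1/4024 ≈ -0.00024851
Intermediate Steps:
x(o, c) = 2*c + 2*o
1/(x(28, 16) - 4112) = 1/((2*16 + 2*28) - 4112) = 1/((32 + 56) - 4112) = 1/(88 - 4112) = 1/(-4024) = -1/4024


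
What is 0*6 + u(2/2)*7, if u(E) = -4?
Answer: -28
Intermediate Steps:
0*6 + u(2/2)*7 = 0*6 - 4*7 = 0 - 28 = -28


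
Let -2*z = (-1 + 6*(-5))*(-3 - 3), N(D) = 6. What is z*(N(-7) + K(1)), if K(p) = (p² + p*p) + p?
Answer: -837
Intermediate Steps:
z = -93 (z = -(-1 + 6*(-5))*(-3 - 3)/2 = -(-1 - 30)*(-6)/2 = -(-31)*(-6)/2 = -½*186 = -93)
K(p) = p + 2*p² (K(p) = (p² + p²) + p = 2*p² + p = p + 2*p²)
z*(N(-7) + K(1)) = -93*(6 + 1*(1 + 2*1)) = -93*(6 + 1*(1 + 2)) = -93*(6 + 1*3) = -93*(6 + 3) = -93*9 = -837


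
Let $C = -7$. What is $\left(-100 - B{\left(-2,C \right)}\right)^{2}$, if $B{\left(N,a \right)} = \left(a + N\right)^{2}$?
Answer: $32761$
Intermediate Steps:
$B{\left(N,a \right)} = \left(N + a\right)^{2}$
$\left(-100 - B{\left(-2,C \right)}\right)^{2} = \left(-100 - \left(-2 - 7\right)^{2}\right)^{2} = \left(-100 - \left(-9\right)^{2}\right)^{2} = \left(-100 - 81\right)^{2} = \left(-181\right)^{2} = 32761$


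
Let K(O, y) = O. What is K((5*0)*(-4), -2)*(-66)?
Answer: 0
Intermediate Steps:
K((5*0)*(-4), -2)*(-66) = ((5*0)*(-4))*(-66) = (0*(-4))*(-66) = 0*(-66) = 0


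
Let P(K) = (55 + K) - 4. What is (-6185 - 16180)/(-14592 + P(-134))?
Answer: 4473/2935 ≈ 1.5240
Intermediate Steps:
P(K) = 51 + K
(-6185 - 16180)/(-14592 + P(-134)) = (-6185 - 16180)/(-14592 + (51 - 134)) = -22365/(-14592 - 83) = -22365/(-14675) = -22365*(-1/14675) = 4473/2935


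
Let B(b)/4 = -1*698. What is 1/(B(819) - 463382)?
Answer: -1/466174 ≈ -2.1451e-6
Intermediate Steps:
B(b) = -2792 (B(b) = 4*(-1*698) = 4*(-698) = -2792)
1/(B(819) - 463382) = 1/(-2792 - 463382) = 1/(-466174) = -1/466174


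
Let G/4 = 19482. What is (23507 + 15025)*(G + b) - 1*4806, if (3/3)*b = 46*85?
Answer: 3153377010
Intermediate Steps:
b = 3910 (b = 46*85 = 3910)
G = 77928 (G = 4*19482 = 77928)
(23507 + 15025)*(G + b) - 1*4806 = (23507 + 15025)*(77928 + 3910) - 1*4806 = 38532*81838 - 4806 = 3153381816 - 4806 = 3153377010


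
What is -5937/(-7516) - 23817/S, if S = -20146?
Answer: 149307687/75708668 ≈ 1.9721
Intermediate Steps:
-5937/(-7516) - 23817/S = -5937/(-7516) - 23817/(-20146) = -5937*(-1/7516) - 23817*(-1/20146) = 5937/7516 + 23817/20146 = 149307687/75708668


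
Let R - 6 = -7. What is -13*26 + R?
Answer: -339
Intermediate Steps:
R = -1 (R = 6 - 7 = -1)
-13*26 + R = -13*26 - 1 = -338 - 1 = -339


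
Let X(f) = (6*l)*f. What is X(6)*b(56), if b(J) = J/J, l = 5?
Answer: 180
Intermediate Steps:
b(J) = 1
X(f) = 30*f (X(f) = (6*5)*f = 30*f)
X(6)*b(56) = (30*6)*1 = 180*1 = 180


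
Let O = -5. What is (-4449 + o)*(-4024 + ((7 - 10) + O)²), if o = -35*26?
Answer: 21221640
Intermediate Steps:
o = -910
(-4449 + o)*(-4024 + ((7 - 10) + O)²) = (-4449 - 910)*(-4024 + ((7 - 10) - 5)²) = -5359*(-4024 + (-3 - 5)²) = -5359*(-4024 + (-8)²) = -5359*(-4024 + 64) = -5359*(-3960) = 21221640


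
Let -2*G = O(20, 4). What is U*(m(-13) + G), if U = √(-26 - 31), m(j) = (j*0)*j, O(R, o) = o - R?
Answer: 8*I*√57 ≈ 60.399*I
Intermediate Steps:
m(j) = 0 (m(j) = 0*j = 0)
G = 8 (G = -(4 - 1*20)/2 = -(4 - 20)/2 = -½*(-16) = 8)
U = I*√57 (U = √(-57) = I*√57 ≈ 7.5498*I)
U*(m(-13) + G) = (I*√57)*(0 + 8) = (I*√57)*8 = 8*I*√57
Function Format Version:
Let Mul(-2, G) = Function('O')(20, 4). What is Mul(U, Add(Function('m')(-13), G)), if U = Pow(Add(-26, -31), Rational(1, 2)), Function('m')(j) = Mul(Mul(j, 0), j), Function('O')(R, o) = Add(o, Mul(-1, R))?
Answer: Mul(8, I, Pow(57, Rational(1, 2))) ≈ Mul(60.399, I)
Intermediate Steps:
Function('m')(j) = 0 (Function('m')(j) = Mul(0, j) = 0)
G = 8 (G = Mul(Rational(-1, 2), Add(4, Mul(-1, 20))) = Mul(Rational(-1, 2), Add(4, -20)) = Mul(Rational(-1, 2), -16) = 8)
U = Mul(I, Pow(57, Rational(1, 2))) (U = Pow(-57, Rational(1, 2)) = Mul(I, Pow(57, Rational(1, 2))) ≈ Mul(7.5498, I))
Mul(U, Add(Function('m')(-13), G)) = Mul(Mul(I, Pow(57, Rational(1, 2))), Add(0, 8)) = Mul(Mul(I, Pow(57, Rational(1, 2))), 8) = Mul(8, I, Pow(57, Rational(1, 2)))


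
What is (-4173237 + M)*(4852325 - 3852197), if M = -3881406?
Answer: -8055673994304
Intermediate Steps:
(-4173237 + M)*(4852325 - 3852197) = (-4173237 - 3881406)*(4852325 - 3852197) = -8054643*1000128 = -8055673994304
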